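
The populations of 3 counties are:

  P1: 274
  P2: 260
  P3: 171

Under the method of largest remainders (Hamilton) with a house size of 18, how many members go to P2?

Standard divisor: 705 ÷ 18 ≈ 39.167.
Standard quotas: P1 6.996, P2 6.638, P3 4.366.
Lower quotas: P1 6, P2 6, P3 4 (sum 16, leaving 2 seats).
Remainders in descending order: P1 0.996, P2 0.638, P3 0.366.
Largest remainders: P1, P2 receive the extra seats.
P2 receives 7.

7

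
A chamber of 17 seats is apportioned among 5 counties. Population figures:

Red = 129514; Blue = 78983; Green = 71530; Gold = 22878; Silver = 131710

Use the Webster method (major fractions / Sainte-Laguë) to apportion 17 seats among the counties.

Red 5; Blue 3; Green 3; Gold 1; Silver 5

Standard divisor 434615/17 ≈ 25565.588; standard quotas: Red 5.066, Blue 3.089, Green 2.798, Gold 0.895, Silver 5.152.
Rounding to the nearest integer gives Red 5, Blue 3, Green 3, Gold 1, Silver 5 — total 17, matching the house size, so no adjustment is needed.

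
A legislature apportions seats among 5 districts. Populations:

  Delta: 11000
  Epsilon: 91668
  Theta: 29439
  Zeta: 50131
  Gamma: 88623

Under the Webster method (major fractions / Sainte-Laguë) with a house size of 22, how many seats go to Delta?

Standard divisor 270861/22 ≈ 12311.864; standard quotas: Delta 0.893, Epsilon 7.446, Theta 2.391, Zeta 4.072, Gamma 7.198.
Rounding to the nearest integer gives 1, 7, 2, 4, 7 = 21 seats, so the divisor must be adjusted.
With modified divisor 12000: modified quotas Delta 0.917, Epsilon 7.639, Theta 2.453, Zeta 4.178, Gamma 7.385.
Rounding to the nearest integer: Delta 1, Epsilon 8, Theta 2, Zeta 4, Gamma 7 (total 22).
Delta receives 1.

1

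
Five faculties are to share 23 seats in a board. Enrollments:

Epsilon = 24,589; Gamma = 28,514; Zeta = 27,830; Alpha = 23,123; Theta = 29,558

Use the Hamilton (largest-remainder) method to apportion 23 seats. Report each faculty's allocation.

Standard divisor: 133614 ÷ 23 ≈ 5809.304.
Standard quotas: Epsilon 4.2327, Gamma 4.9083, Zeta 4.7906, Alpha 3.9803, Theta 5.0880.
Lower quotas: Epsilon 4, Gamma 4, Zeta 4, Alpha 3, Theta 5 (sum 20, leaving 3 seats).
Remainders in descending order: Alpha 0.9803, Gamma 0.9083, Zeta 0.7906, Epsilon 0.2327, Theta 0.0880.
The surplus seats go to Alpha, Gamma, Zeta.

Epsilon 4; Gamma 5; Zeta 5; Alpha 4; Theta 5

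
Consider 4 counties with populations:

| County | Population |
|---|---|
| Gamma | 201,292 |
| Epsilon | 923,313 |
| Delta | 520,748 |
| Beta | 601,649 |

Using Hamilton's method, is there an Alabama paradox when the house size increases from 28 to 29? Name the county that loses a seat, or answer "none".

Gamma

At 28 seats: Gamma 3, Epsilon 12, Delta 6, Beta 7.
At 29 seats: Gamma 2, Epsilon 12, Delta 7, Beta 8.
Gamma drops from 3 to 2.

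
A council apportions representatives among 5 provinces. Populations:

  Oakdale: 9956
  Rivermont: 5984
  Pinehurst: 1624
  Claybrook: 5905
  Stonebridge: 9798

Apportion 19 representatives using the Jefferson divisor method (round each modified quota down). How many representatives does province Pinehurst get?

1

Standard divisor 33267/19 ≈ 1750.895; standard quotas: Oakdale 5.686, Rivermont 3.418, Pinehurst 0.928, Claybrook 3.373, Stonebridge 5.596.
Rounding down gives 5, 3, 0, 3, 5 = 16 seats, so the divisor must be adjusted.
With modified divisor 1560: modified quotas Oakdale 6.382, Rivermont 3.836, Pinehurst 1.041, Claybrook 3.785, Stonebridge 6.281.
Rounding down: Oakdale 6, Rivermont 3, Pinehurst 1, Claybrook 3, Stonebridge 6 (total 19).
Pinehurst receives 1.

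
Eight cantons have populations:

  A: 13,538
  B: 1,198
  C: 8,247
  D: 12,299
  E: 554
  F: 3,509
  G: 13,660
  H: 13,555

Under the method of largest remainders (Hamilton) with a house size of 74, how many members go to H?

Standard divisor: 66560 ÷ 74 ≈ 899.459.
Standard quotas: A 15.0513, B 1.3319, C 9.1688, D 13.6738, E 0.6159, F 3.9012, G 15.1869, H 15.0702.
Lower quotas: A 15, B 1, C 9, D 13, E 0, F 3, G 15, H 15 (sum 71, leaving 3 seats).
Remainders in descending order: F 0.9012, D 0.6738, E 0.6159, B 0.3319, G 0.1869, C 0.1688, H 0.0702, A 0.0513.
Largest remainders: F, D, E receive the extra seats.
H receives 15.

15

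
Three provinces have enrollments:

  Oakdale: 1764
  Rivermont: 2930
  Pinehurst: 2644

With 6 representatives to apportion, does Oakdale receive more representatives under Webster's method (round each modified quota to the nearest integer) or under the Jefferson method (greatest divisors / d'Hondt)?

Webster

Webster: Oakdale 2, Rivermont 2, Pinehurst 2.
Jefferson: Oakdale 1, Rivermont 3, Pinehurst 2.
Oakdale gets 2 under Webster and 1 under Jefferson.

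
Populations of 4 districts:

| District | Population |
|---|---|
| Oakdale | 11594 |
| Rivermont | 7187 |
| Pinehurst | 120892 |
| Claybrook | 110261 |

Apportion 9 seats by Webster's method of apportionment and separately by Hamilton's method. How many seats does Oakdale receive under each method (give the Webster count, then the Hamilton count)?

0 and 1

Webster: Oakdale 0, Rivermont 0, Pinehurst 5, Claybrook 4.
Hamilton: Oakdale 1, Rivermont 0, Pinehurst 4, Claybrook 4.
Oakdale gets 0 under Webster and 1 under Hamilton.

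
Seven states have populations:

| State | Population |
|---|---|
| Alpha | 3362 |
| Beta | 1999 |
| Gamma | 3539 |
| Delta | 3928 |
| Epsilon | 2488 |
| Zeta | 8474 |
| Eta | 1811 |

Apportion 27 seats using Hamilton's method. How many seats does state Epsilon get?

The standard divisor is 25601/27 ≈ 948.185.
Standard quotas: Alpha 3.5457, Beta 2.1082, Gamma 3.7324, Delta 4.1427, Epsilon 2.6240, Zeta 8.9371, Eta 1.9100.
Lower quotas: Alpha 3, Beta 2, Gamma 3, Delta 4, Epsilon 2, Zeta 8, Eta 1 (sum 23, leaving 4 seats).
Remainders in descending order: Zeta 0.9371, Eta 0.9100, Gamma 0.7324, Epsilon 0.6240, Alpha 0.5457, Delta 0.1427, Beta 0.1082.
Largest remainders: Zeta, Eta, Gamma, Epsilon receive the extra seats.
Epsilon receives 3.

3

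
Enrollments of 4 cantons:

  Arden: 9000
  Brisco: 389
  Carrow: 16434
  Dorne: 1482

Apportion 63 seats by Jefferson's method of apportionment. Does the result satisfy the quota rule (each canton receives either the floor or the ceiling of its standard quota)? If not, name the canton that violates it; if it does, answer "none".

Standard quotas: Arden 20.765, Brisco 0.898, Carrow 37.918, Dorne 3.419.
Jefferson allocation: Arden 21, Brisco 0, Carrow 39, Dorne 3.
Carrow has quota 37.918 (lower 37, upper 38) but receives 39 — outside the quota interval.

Carrow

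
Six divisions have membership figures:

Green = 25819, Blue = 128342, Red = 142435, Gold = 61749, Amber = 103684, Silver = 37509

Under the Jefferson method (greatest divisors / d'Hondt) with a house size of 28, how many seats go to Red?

Standard divisor 499538/28 ≈ 17840.643; standard quotas: Green 1.447, Blue 7.194, Red 7.984, Gold 3.461, Amber 5.812, Silver 2.102.
Rounding down gives 1, 7, 7, 3, 5, 2 = 25 seats, so the divisor must be adjusted.
With modified divisor 15900: modified quotas Green 1.624, Blue 8.072, Red 8.958, Gold 3.884, Amber 6.521, Silver 2.359.
Rounding down: Green 1, Blue 8, Red 8, Gold 3, Amber 6, Silver 2 (total 28).
Red receives 8.

8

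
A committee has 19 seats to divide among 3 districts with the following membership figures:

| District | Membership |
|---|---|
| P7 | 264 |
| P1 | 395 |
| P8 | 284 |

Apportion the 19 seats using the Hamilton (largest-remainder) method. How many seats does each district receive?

P7=5, P1=8, P8=6

The standard divisor is 943/19 ≈ 49.632.
Standard quotas: P7 5.319, P1 7.959, P8 5.722.
Lower quotas: P7 5, P1 7, P8 5 (sum 17, leaving 2 seats).
Remainders in descending order: P1 0.959, P8 0.722, P7 0.319.
The surplus seats go to P1, P8.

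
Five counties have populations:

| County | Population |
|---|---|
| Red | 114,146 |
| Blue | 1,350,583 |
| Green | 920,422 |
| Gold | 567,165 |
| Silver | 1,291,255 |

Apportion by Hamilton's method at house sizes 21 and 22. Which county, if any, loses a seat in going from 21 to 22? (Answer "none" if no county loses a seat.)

At 21 seats: Red 1, Blue 7, Green 4, Gold 3, Silver 6.
At 22 seats: Red 0, Blue 7, Green 5, Gold 3, Silver 7.
Red drops from 1 to 0.

Red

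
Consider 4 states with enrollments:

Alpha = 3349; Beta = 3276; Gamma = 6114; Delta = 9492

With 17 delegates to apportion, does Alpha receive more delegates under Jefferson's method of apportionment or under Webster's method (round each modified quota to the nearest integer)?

Webster

Jefferson: Alpha 2, Beta 2, Gamma 5, Delta 8.
Webster: Alpha 3, Beta 2, Gamma 5, Delta 7.
Alpha gets 2 under Jefferson and 3 under Webster.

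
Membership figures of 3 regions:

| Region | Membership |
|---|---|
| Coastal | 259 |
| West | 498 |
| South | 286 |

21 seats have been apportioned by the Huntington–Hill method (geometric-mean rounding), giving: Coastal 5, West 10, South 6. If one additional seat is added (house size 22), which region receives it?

Priority for the next seat is population ÷ (√(s·(s+1))).
Priorities: Coastal 47.287, West 47.482, South 44.131.
Highest priority: West.

West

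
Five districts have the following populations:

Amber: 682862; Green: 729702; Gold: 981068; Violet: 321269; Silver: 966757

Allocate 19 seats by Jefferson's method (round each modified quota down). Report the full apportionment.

Amber=4, Green=4, Gold=5, Violet=1, Silver=5

Standard divisor 3681658/19 ≈ 193771.474; standard quotas: Amber 3.524, Green 3.766, Gold 5.063, Violet 1.658, Silver 4.989.
Rounding down gives 3, 3, 5, 1, 4 = 16 seats, so the divisor must be adjusted.
With modified divisor 167100: modified quotas Amber 4.087, Green 4.367, Gold 5.871, Violet 1.923, Silver 5.785.
Rounding down: Amber 4, Green 4, Gold 5, Violet 1, Silver 5 (total 19).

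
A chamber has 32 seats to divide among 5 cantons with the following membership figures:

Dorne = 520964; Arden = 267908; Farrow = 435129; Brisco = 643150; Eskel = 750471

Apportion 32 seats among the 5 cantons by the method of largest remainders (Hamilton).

The standard divisor is 2617622/32 ≈ 81800.688.
Standard quotas: Dorne 6.3687, Arden 3.2751, Farrow 5.3194, Brisco 7.8624, Eskel 9.1744.
Lower quotas: Dorne 6, Arden 3, Farrow 5, Brisco 7, Eskel 9 (sum 30, leaving 2 seats).
Remainders in descending order: Brisco 0.8624, Dorne 0.3687, Farrow 0.3194, Arden 0.2751, Eskel 0.1744.
The surplus seats go to Brisco, Dorne.

Dorne 7; Arden 3; Farrow 5; Brisco 8; Eskel 9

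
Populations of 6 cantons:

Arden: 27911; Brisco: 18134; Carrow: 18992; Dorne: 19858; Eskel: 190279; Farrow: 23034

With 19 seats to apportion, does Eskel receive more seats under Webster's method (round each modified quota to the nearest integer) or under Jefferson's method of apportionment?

Webster: Arden 2, Brisco 1, Carrow 1, Dorne 1, Eskel 12, Farrow 2.
Jefferson: Arden 2, Brisco 1, Carrow 1, Dorne 1, Eskel 13, Farrow 1.
Eskel gets 12 under Webster and 13 under Jefferson.

Jefferson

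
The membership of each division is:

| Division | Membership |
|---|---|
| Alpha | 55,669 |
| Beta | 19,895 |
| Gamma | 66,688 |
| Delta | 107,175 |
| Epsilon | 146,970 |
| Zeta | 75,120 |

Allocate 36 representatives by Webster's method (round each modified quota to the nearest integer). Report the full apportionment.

Standard divisor 471517/36 ≈ 13097.694; standard quotas: Alpha 4.250, Beta 1.519, Gamma 5.092, Delta 8.183, Epsilon 11.221, Zeta 5.735.
Rounding to the nearest integer gives Alpha 4, Beta 2, Gamma 5, Delta 8, Epsilon 11, Zeta 6 — total 36, matching the house size, so no adjustment is needed.

Alpha 4, Beta 2, Gamma 5, Delta 8, Epsilon 11, Zeta 6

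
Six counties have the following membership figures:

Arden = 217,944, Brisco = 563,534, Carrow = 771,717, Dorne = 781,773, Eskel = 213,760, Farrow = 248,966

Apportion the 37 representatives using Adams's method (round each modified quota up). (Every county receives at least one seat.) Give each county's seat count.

Arden=3; Brisco=7; Carrow=10; Dorne=10; Eskel=3; Farrow=4

Standard divisor 2797694/37 ≈ 75613.351; standard quotas: Arden 2.882, Brisco 7.453, Carrow 10.206, Dorne 10.339, Eskel 2.827, Farrow 3.293.
Rounding up gives 3, 8, 11, 11, 3, 4 = 40 seats, so the divisor must be adjusted.
With modified divisor 81700: modified quotas Arden 2.668, Brisco 6.898, Carrow 9.446, Dorne 9.569, Eskel 2.616, Farrow 3.047.
Rounding up: Arden 3, Brisco 7, Carrow 10, Dorne 10, Eskel 3, Farrow 4 (total 37).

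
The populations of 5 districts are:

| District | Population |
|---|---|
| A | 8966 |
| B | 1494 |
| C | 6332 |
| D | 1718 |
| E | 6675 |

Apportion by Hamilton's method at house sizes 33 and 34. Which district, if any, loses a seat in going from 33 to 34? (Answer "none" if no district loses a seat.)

At 33 seats: A 12, B 2, C 8, D 2, E 9.
At 34 seats: A 12, B 2, C 9, D 2, E 9.
No district's allocation decreased.

none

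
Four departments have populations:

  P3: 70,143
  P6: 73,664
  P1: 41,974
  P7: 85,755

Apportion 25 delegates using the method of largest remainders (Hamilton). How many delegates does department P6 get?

7

The standard divisor is 271536/25 ≈ 10861.44.
Standard quotas: P3 6.4580, P6 6.7822, P1 3.8645, P7 7.8954.
Lower quotas: P3 6, P6 6, P1 3, P7 7 (sum 22, leaving 3 seats).
Remainders in descending order: P7 0.8954, P1 0.8645, P6 0.7822, P3 0.4580.
The surplus seats go to P7, P1, P6.
P6 receives 7.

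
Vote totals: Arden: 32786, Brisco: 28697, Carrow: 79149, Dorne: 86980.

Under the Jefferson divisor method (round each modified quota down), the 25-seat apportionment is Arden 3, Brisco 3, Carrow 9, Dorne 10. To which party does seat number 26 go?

Arden

Priority for the next seat is population ÷ (current seats + 1).
Priorities: Arden 8196.500, Brisco 7174.250, Carrow 7914.900, Dorne 7907.273.
Highest priority: Arden.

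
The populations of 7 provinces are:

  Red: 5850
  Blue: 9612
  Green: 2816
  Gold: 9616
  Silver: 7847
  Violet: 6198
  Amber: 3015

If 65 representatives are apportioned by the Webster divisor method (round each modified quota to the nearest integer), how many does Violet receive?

Standard divisor 44954/65 ≈ 691.6; standard quotas: Red 8.459, Blue 13.898, Green 4.072, Gold 13.904, Silver 11.346, Violet 8.962, Amber 4.359.
Rounding to the nearest integer gives 8, 14, 4, 14, 11, 9, 4 = 64 seats, so the divisor must be adjusted.
With modified divisor 685: modified quotas Red 8.540, Blue 14.032, Green 4.111, Gold 14.038, Silver 11.455, Violet 9.048, Amber 4.401.
Rounding to the nearest integer: Red 9, Blue 14, Green 4, Gold 14, Silver 11, Violet 9, Amber 4 (total 65).
Violet receives 9.

9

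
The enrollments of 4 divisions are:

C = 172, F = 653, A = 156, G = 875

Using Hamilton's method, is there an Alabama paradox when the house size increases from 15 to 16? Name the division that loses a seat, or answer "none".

At 15 seats: C 2, F 5, A 1, G 7.
At 16 seats: C 1, F 6, A 1, G 8.
C drops from 2 to 1.

C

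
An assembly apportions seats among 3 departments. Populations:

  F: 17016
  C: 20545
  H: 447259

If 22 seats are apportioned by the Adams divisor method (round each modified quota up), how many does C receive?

Standard divisor 484820/22 ≈ 22037.273; standard quotas: F 0.772, C 0.932, H 20.296.
Rounding up gives 1, 1, 21 = 23 seats, so the divisor must be adjusted.
With modified divisor 23000: modified quotas F 0.740, C 0.893, H 19.446.
Rounding up: F 1, C 1, H 20 (total 22).
C receives 1.

1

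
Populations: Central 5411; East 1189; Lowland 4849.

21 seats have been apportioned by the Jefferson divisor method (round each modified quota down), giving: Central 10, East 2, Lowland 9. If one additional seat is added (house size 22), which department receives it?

Priority for the next seat is population ÷ (current seats + 1).
Priorities: Central 491.909, East 396.333, Lowland 484.900.
Highest priority: Central.

Central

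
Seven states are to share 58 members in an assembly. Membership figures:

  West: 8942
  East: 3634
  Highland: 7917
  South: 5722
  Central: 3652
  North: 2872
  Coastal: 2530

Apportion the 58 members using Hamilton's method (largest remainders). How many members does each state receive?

West 15, East 6, Highland 13, South 9, Central 6, North 5, Coastal 4

The standard divisor is 35269/58 ≈ 608.086.
Standard quotas: West 14.7052, East 5.9761, Highland 13.0195, South 9.4099, Central 6.0057, North 4.7230, Coastal 4.1606.
Lower quotas: West 14, East 5, Highland 13, South 9, Central 6, North 4, Coastal 4 (sum 55, leaving 3 seats).
Remainders in descending order: East 0.9761, North 0.7230, West 0.7052, South 0.4099, Coastal 0.1606, Highland 0.0195, Central 0.0057.
Largest remainders: East, North, West receive the extra seats.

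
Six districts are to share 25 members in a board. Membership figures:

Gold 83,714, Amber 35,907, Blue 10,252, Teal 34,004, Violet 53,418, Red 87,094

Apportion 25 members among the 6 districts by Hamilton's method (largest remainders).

Gold 7; Amber 3; Blue 1; Teal 3; Violet 4; Red 7

Total 304389; standard divisor 304389/25 ≈ 12175.56.
Standard quotas: Gold 6.8756, Amber 2.9491, Blue 0.8420, Teal 2.7928, Violet 4.3873, Red 7.1532.
Lower quotas: Gold 6, Amber 2, Blue 0, Teal 2, Violet 4, Red 7 (sum 21, leaving 4 seats).
Remainders in descending order: Amber 0.9491, Gold 0.8756, Blue 0.8420, Teal 0.7928, Violet 0.3873, Red 0.1532.
Largest remainders: Amber, Gold, Blue, Teal receive the extra seats.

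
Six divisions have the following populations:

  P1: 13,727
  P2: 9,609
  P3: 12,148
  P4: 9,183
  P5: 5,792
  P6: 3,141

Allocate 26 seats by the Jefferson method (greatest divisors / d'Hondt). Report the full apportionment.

Standard divisor 53600/26 ≈ 2061.538; standard quotas: P1 6.659, P2 4.661, P3 5.893, P4 4.454, P5 2.810, P6 1.524.
Rounding down gives 6, 4, 5, 4, 2, 1 = 22 seats, so the divisor must be adjusted.
With modified divisor 1900: modified quotas P1 7.225, P2 5.057, P3 6.394, P4 4.833, P5 3.048, P6 1.653.
Rounding down: P1 7, P2 5, P3 6, P4 4, P5 3, P6 1 (total 26).

P1: 7, P2: 5, P3: 6, P4: 4, P5: 3, P6: 1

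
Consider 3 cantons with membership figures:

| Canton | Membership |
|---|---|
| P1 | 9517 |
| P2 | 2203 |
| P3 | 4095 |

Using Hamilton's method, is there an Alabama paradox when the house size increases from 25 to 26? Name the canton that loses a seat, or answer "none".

P2

At 25 seats: P1 15, P2 4, P3 6.
At 26 seats: P1 16, P2 3, P3 7.
P2 drops from 4 to 3.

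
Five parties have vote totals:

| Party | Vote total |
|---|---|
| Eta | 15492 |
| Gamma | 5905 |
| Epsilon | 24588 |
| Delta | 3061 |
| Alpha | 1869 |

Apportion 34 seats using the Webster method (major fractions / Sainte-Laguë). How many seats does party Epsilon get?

Standard divisor 50915/34 ≈ 1497.5; standard quotas: Eta 10.345, Gamma 3.943, Epsilon 16.419, Delta 2.044, Alpha 1.248.
Rounding to the nearest integer gives 10, 4, 16, 2, 1 = 33 seats, so the divisor must be adjusted.
With modified divisor 1480: modified quotas Eta 10.468, Gamma 3.990, Epsilon 16.614, Delta 2.068, Alpha 1.263.
Rounding to the nearest integer: Eta 10, Gamma 4, Epsilon 17, Delta 2, Alpha 1 (total 34).
Epsilon receives 17.

17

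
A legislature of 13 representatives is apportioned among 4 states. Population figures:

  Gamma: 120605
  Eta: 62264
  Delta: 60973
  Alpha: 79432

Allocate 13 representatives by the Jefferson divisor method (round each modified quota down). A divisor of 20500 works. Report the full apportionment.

Gamma: 5, Eta: 3, Delta: 2, Alpha: 3

With modified divisor 20500: modified quotas Gamma 5.883, Eta 3.037, Delta 2.974, Alpha 3.875.
Rounding down: Gamma 5, Eta 3, Delta 2, Alpha 3 (total 13).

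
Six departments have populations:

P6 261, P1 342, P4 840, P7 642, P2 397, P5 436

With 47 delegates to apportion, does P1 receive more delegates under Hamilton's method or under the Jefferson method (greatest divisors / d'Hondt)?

Hamilton: P6 4, P1 6, P4 14, P7 10, P2 6, P5 7.
Jefferson: P6 4, P1 5, P4 14, P7 11, P2 6, P5 7.
P1 gets 6 under Hamilton and 5 under Jefferson.

Hamilton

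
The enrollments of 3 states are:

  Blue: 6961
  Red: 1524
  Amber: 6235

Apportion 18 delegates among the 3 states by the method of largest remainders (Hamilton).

Blue 8, Red 2, Amber 8

Total 14720; standard divisor 14720/18 ≈ 817.778.
Standard quotas: Blue 8.5121, Red 1.8636, Amber 7.6243.
Lower quotas: Blue 8, Red 1, Amber 7 (sum 16, leaving 2 seats).
Remainders in descending order: Red 0.8636, Amber 0.6243, Blue 0.5121.
Largest remainders: Red, Amber receive the extra seats.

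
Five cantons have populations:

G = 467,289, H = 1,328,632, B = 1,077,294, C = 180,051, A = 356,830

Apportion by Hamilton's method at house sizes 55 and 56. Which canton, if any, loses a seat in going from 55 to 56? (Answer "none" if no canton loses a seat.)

G

At 55 seats: G 8, H 21, B 17, C 3, A 6.
At 56 seats: G 7, H 22, B 18, C 3, A 6.
G drops from 8 to 7.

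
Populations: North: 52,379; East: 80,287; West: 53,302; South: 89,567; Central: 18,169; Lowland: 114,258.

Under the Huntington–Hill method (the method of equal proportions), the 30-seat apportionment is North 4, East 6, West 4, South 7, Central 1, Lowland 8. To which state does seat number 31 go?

Priority for the next seat is population ÷ (√(s·(s+1))).
Priorities: North 11712.300, East 12388.553, West 11918.690, South 11968.894, Central 12847.423, Lowland 13465.434.
Highest priority: Lowland.

Lowland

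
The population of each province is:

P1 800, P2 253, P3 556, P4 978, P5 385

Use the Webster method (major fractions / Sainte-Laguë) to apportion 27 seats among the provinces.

P1=7, P2=2, P3=5, P4=9, P5=4

Standard divisor 2972/27 ≈ 110.074; standard quotas: P1 7.268, P2 2.298, P3 5.051, P4 8.885, P5 3.498.
Rounding to the nearest integer gives 7, 2, 5, 9, 3 = 26 seats, so the divisor must be adjusted.
With modified divisor 108: modified quotas P1 7.407, P2 2.343, P3 5.148, P4 9.056, P5 3.565.
Rounding to the nearest integer: P1 7, P2 2, P3 5, P4 9, P5 4 (total 27).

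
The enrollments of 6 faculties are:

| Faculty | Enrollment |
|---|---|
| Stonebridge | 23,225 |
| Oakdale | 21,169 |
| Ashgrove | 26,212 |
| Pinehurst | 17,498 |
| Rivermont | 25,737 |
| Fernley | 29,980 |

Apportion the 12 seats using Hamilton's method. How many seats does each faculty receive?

Standard divisor: 143821 ÷ 12 ≈ 11985.083.
Standard quotas: Stonebridge 1.9378, Oakdale 1.7663, Ashgrove 2.1871, Pinehurst 1.4600, Rivermont 2.1474, Fernley 2.5014.
Lower quotas: Stonebridge 1, Oakdale 1, Ashgrove 2, Pinehurst 1, Rivermont 2, Fernley 2 (sum 9, leaving 3 seats).
Remainders in descending order: Stonebridge 0.9378, Oakdale 0.7663, Fernley 0.5014, Pinehurst 0.4600, Ashgrove 0.1871, Rivermont 0.1474.
The surplus seats go to Stonebridge, Oakdale, Fernley.

Stonebridge: 2, Oakdale: 2, Ashgrove: 2, Pinehurst: 1, Rivermont: 2, Fernley: 3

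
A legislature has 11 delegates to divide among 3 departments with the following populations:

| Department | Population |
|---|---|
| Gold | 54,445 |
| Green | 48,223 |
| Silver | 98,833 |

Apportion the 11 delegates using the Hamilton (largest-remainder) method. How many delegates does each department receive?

Gold 3, Green 3, Silver 5

Standard divisor: 201501 ÷ 11 ≈ 18318.273.
Standard quotas: Gold 2.9722, Green 2.6325, Silver 5.3953.
Lower quotas: Gold 2, Green 2, Silver 5 (sum 9, leaving 2 seats).
Remainders in descending order: Gold 0.9722, Green 0.6325, Silver 0.3953.
The surplus seats go to Gold, Green.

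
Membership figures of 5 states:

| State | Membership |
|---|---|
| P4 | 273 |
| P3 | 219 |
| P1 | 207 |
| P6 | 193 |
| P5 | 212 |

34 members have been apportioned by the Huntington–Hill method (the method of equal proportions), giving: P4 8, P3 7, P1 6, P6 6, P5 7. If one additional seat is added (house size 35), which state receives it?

P4

Priority for the next seat is population ÷ (√(s·(s+1))).
Priorities: P4 32.173, P3 29.265, P1 31.941, P6 29.781, P5 28.330.
Highest priority: P4.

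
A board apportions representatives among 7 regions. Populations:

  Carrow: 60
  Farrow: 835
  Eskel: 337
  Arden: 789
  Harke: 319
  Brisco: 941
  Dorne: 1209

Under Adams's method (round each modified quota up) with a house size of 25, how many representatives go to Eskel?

Standard divisor 4490/25 ≈ 179.6; standard quotas: Carrow 0.334, Farrow 4.649, Eskel 1.876, Arden 4.393, Harke 1.776, Brisco 5.239, Dorne 6.732.
Rounding up gives 1, 5, 2, 5, 2, 6, 7 = 28 seats, so the divisor must be adjusted.
With modified divisor 205: modified quotas Carrow 0.293, Farrow 4.073, Eskel 1.644, Arden 3.849, Harke 1.556, Brisco 4.590, Dorne 5.898.
Rounding up: Carrow 1, Farrow 5, Eskel 2, Arden 4, Harke 2, Brisco 5, Dorne 6 (total 25).
Eskel receives 2.

2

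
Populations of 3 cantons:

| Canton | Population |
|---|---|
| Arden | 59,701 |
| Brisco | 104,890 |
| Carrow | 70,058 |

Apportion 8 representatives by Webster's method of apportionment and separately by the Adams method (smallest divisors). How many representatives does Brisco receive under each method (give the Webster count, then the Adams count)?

Webster: Arden 2, Brisco 4, Carrow 2.
Adams: Arden 2, Brisco 3, Carrow 3.
Brisco gets 4 under Webster and 3 under Adams.

4 and 3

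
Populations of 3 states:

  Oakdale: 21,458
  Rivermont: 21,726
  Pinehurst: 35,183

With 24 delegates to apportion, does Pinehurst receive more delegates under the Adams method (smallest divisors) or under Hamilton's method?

Adams: Oakdale 7, Rivermont 7, Pinehurst 10.
Hamilton: Oakdale 6, Rivermont 7, Pinehurst 11.
Pinehurst gets 10 under Adams and 11 under Hamilton.

Hamilton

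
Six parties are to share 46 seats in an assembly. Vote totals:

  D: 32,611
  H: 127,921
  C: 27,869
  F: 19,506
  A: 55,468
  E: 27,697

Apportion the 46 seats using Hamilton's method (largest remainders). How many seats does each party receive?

Standard divisor: 291072 ÷ 46 ≈ 6327.652.
Standard quotas: D 5.1537, H 20.2162, C 4.4043, F 3.0827, A 8.7660, E 4.3771.
Lower quotas: D 5, H 20, C 4, F 3, A 8, E 4 (sum 44, leaving 2 seats).
Remainders in descending order: A 0.7660, C 0.4043, E 0.3771, H 0.2162, D 0.1537, F 0.0827.
Largest remainders: A, C receive the extra seats.

D 5, H 20, C 5, F 3, A 9, E 4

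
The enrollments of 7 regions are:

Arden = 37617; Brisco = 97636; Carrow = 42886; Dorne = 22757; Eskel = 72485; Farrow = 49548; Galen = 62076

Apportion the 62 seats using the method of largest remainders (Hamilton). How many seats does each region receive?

The standard divisor is 385005/62 ≈ 6209.758.
Standard quotas: Arden 6.0577, Brisco 15.7230, Carrow 6.9062, Dorne 3.6647, Eskel 11.6728, Farrow 7.9791, Galen 9.9965.
Lower quotas: Arden 6, Brisco 15, Carrow 6, Dorne 3, Eskel 11, Farrow 7, Galen 9 (sum 57, leaving 5 seats).
Remainders in descending order: Galen 0.9965, Farrow 0.9791, Carrow 0.9062, Brisco 0.7230, Eskel 0.6728, Dorne 0.6647, Arden 0.0577.
Largest remainders: Galen, Farrow, Carrow, Brisco, Eskel receive the extra seats.

Arden 6, Brisco 16, Carrow 7, Dorne 3, Eskel 12, Farrow 8, Galen 10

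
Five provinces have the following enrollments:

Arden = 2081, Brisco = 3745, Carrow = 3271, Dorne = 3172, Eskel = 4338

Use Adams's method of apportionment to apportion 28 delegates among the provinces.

Arden: 4, Brisco: 6, Carrow: 6, Dorne: 5, Eskel: 7

Standard divisor 16607/28 ≈ 593.107; standard quotas: Arden 3.509, Brisco 6.314, Carrow 5.515, Dorne 5.348, Eskel 7.314.
Rounding up gives 4, 7, 6, 6, 8 = 31 seats, so the divisor must be adjusted.
With modified divisor 640: modified quotas Arden 3.252, Brisco 5.852, Carrow 5.111, Dorne 4.956, Eskel 6.778.
Rounding up: Arden 4, Brisco 6, Carrow 6, Dorne 5, Eskel 7 (total 28).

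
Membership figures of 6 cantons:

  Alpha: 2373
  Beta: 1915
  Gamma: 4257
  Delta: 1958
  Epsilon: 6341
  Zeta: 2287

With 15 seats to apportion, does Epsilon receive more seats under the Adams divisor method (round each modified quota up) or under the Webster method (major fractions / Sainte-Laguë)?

Webster

Adams: Alpha 2, Beta 2, Gamma 3, Delta 2, Epsilon 4, Zeta 2.
Webster: Alpha 2, Beta 1, Gamma 3, Delta 2, Epsilon 5, Zeta 2.
Epsilon gets 4 under Adams and 5 under Webster.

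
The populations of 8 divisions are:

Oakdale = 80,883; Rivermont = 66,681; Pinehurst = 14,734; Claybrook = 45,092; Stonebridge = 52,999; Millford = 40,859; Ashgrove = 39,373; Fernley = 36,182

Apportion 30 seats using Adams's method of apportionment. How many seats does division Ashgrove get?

3

Standard divisor 376803/30 ≈ 12560.1; standard quotas: Oakdale 6.440, Rivermont 5.309, Pinehurst 1.173, Claybrook 3.590, Stonebridge 4.220, Millford 3.253, Ashgrove 3.135, Fernley 2.881.
Rounding up gives 7, 6, 2, 4, 5, 4, 4, 3 = 35 seats, so the divisor must be adjusted.
With modified divisor 14200: modified quotas Oakdale 5.696, Rivermont 4.696, Pinehurst 1.038, Claybrook 3.175, Stonebridge 3.732, Millford 2.877, Ashgrove 2.773, Fernley 2.548.
Rounding up: Oakdale 6, Rivermont 5, Pinehurst 2, Claybrook 4, Stonebridge 4, Millford 3, Ashgrove 3, Fernley 3 (total 30).
Ashgrove receives 3.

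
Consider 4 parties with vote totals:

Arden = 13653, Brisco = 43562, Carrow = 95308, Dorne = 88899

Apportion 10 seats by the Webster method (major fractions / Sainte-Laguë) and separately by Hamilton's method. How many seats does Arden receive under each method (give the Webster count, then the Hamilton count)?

Webster: Arden 1, Brisco 2, Carrow 4, Dorne 3.
Hamilton: Arden 0, Brisco 2, Carrow 4, Dorne 4.
Arden gets 1 under Webster and 0 under Hamilton.

1 and 0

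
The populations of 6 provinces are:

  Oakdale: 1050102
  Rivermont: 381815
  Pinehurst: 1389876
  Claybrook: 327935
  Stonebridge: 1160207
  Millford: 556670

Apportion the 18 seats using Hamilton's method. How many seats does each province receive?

Oakdale: 4; Rivermont: 2; Pinehurst: 5; Claybrook: 1; Stonebridge: 4; Millford: 2

Standard divisor: 4866605 ÷ 18 ≈ 270366.944.
Standard quotas: Oakdale 3.8840, Rivermont 1.4122, Pinehurst 5.1407, Claybrook 1.2129, Stonebridge 4.2912, Millford 2.0589.
Lower quotas: Oakdale 3, Rivermont 1, Pinehurst 5, Claybrook 1, Stonebridge 4, Millford 2 (sum 16, leaving 2 seats).
Remainders in descending order: Oakdale 0.8840, Rivermont 0.4122, Stonebridge 0.2912, Claybrook 0.2129, Pinehurst 0.1407, Millford 0.0589.
The surplus seats go to Oakdale, Rivermont.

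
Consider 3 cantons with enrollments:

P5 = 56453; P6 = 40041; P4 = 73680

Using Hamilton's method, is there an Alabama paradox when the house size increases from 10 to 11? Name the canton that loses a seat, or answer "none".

P6

At 10 seats: P5 3, P6 3, P4 4.
At 11 seats: P5 4, P6 2, P4 5.
P6 drops from 3 to 2.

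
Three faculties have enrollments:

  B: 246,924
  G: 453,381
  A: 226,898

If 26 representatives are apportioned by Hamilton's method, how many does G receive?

13

The standard divisor is 927203/26 ≈ 35661.654.
Standard quotas: B 6.9241, G 12.7134, A 6.3625.
Lower quotas: B 6, G 12, A 6 (sum 24, leaving 2 seats).
Remainders in descending order: B 0.9241, G 0.7134, A 0.3625.
Largest remainders: B, G receive the extra seats.
G receives 13.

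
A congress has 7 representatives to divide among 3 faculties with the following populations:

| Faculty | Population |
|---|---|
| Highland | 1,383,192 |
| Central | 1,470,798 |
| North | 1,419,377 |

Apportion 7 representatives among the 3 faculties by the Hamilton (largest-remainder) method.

Highland 2; Central 3; North 2

Total 4273367; standard divisor 4273367/7 = 610481.
Standard quotas: Highland 2.2657, Central 2.4092, North 2.3250.
Lower quotas: Highland 2, Central 2, North 2 (sum 6, leaving 1 seat).
Remainders in descending order: Central 0.4092, North 0.3250, Highland 0.2657.
The surplus seat goes to Central.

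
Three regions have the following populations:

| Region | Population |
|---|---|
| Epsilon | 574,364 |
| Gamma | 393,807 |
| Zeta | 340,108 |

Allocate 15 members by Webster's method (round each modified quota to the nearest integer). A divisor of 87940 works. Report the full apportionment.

With modified divisor 87940: modified quotas Epsilon 6.531, Gamma 4.478, Zeta 3.868.
Rounding to the nearest integer: Epsilon 7, Gamma 4, Zeta 4 (total 15).

Epsilon=7, Gamma=4, Zeta=4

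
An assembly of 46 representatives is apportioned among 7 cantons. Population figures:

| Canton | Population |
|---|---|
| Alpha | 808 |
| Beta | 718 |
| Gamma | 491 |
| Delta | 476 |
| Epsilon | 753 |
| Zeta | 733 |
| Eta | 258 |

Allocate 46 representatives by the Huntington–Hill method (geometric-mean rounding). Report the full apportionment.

With divisor 92: modified quotas Alpha 8.783, Beta 7.804, Gamma 5.337, Delta 5.174, Epsilon 8.185, Zeta 7.967, Eta 2.804.
Geometric-mean thresholds: Alpha √(8·9)=8.485, Beta √(7·8)=7.483, Gamma √(5·6)=5.477, Delta √(5·6)=5.477, Epsilon √(8·9)=8.485, Zeta √(7·8)=7.483, Eta √(2·3)=2.449.
Each quota rounded against its threshold gives Alpha 9, Beta 8, Gamma 5, Delta 5, Epsilon 8, Zeta 8, Eta 3 (total 46).

Alpha 9, Beta 8, Gamma 5, Delta 5, Epsilon 8, Zeta 8, Eta 3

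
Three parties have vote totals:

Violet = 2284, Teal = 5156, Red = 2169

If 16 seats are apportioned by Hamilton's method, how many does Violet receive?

Standard divisor: 9609 ÷ 16 ≈ 600.562.
Standard quotas: Violet 3.8031, Teal 8.5853, Red 3.6116.
Lower quotas: Violet 3, Teal 8, Red 3 (sum 14, leaving 2 seats).
Remainders in descending order: Violet 0.8031, Red 0.6116, Teal 0.5853.
The surplus seats go to Violet, Red.
Violet receives 4.

4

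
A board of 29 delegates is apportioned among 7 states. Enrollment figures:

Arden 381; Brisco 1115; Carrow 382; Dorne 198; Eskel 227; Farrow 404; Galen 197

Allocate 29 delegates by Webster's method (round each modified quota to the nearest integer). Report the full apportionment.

Standard divisor 2904/29 ≈ 100.138; standard quotas: Arden 3.805, Brisco 11.135, Carrow 3.815, Dorne 1.977, Eskel 2.267, Farrow 4.034, Galen 1.967.
Rounding to the nearest integer gives Arden 4, Brisco 11, Carrow 4, Dorne 2, Eskel 2, Farrow 4, Galen 2 — total 29, matching the house size, so no adjustment is needed.

Arden: 4, Brisco: 11, Carrow: 4, Dorne: 2, Eskel: 2, Farrow: 4, Galen: 2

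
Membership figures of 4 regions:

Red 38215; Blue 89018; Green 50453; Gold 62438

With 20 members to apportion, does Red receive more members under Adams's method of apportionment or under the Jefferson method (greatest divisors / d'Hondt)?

Adams

Adams: Red 4, Blue 7, Green 4, Gold 5.
Jefferson: Red 3, Blue 8, Green 4, Gold 5.
Red gets 4 under Adams and 3 under Jefferson.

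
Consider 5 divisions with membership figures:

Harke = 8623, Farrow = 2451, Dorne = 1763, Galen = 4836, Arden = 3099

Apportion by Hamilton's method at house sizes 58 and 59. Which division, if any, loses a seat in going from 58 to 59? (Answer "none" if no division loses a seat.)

At 58 seats: Harke 24, Farrow 7, Dorne 5, Galen 13, Arden 9.
At 59 seats: Harke 24, Farrow 7, Dorne 5, Galen 14, Arden 9.
No division's allocation decreased.

none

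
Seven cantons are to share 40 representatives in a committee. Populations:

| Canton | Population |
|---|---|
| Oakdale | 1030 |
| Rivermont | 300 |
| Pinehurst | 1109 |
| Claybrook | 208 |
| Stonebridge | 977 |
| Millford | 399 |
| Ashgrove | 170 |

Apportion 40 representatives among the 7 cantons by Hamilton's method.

The standard divisor is 4193/40 ≈ 104.825.
Standard quotas: Oakdale 9.826, Rivermont 2.862, Pinehurst 10.580, Claybrook 1.984, Stonebridge 9.320, Millford 3.806, Ashgrove 1.622.
Lower quotas: Oakdale 9, Rivermont 2, Pinehurst 10, Claybrook 1, Stonebridge 9, Millford 3, Ashgrove 1 (sum 35, leaving 5 seats).
Remainders in descending order: Claybrook 0.984, Rivermont 0.862, Oakdale 0.826, Millford 0.806, Ashgrove 0.622, Pinehurst 0.580, Stonebridge 0.320.
The surplus seats go to Claybrook, Rivermont, Oakdale, Millford, Ashgrove.

Oakdale 10, Rivermont 3, Pinehurst 10, Claybrook 2, Stonebridge 9, Millford 4, Ashgrove 2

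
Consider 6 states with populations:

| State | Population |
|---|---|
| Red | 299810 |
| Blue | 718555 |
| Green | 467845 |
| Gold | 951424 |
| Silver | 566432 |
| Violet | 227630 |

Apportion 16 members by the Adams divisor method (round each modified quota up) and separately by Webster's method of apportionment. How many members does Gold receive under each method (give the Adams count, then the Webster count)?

4 and 5

Adams: Red 2, Blue 4, Green 2, Gold 4, Silver 3, Violet 1.
Webster: Red 1, Blue 4, Green 2, Gold 5, Silver 3, Violet 1.
Gold gets 4 under Adams and 5 under Webster.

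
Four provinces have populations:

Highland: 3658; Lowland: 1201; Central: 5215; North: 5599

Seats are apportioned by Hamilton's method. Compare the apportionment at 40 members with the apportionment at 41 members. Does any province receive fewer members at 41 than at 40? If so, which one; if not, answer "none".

Highland

At 40 seats: Highland 10, Lowland 3, Central 13, North 14.
At 41 seats: Highland 9, Lowland 3, Central 14, North 15.
Highland drops from 10 to 9.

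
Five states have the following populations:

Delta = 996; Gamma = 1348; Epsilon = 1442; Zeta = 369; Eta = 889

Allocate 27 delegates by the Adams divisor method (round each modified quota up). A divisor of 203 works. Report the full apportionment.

Delta=5; Gamma=7; Epsilon=8; Zeta=2; Eta=5

With modified divisor 203: modified quotas Delta 4.906, Gamma 6.640, Epsilon 7.103, Zeta 1.818, Eta 4.379.
Rounding up: Delta 5, Gamma 7, Epsilon 8, Zeta 2, Eta 5 (total 27).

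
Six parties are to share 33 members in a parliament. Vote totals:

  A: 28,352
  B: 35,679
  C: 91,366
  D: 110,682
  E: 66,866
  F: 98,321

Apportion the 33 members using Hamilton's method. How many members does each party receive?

A 2, B 3, C 7, D 8, E 5, F 8

Total 431266; standard divisor 431266/33 ≈ 13068.667.
Standard quotas: A 2.1695, B 2.7301, C 6.9912, D 8.4693, E 5.1165, F 7.5234.
Lower quotas: A 2, B 2, C 6, D 8, E 5, F 7 (sum 30, leaving 3 seats).
Remainders in descending order: C 0.9912, B 0.7301, F 0.5234, D 0.4693, A 0.1695, E 0.1165.
Largest remainders: C, B, F receive the extra seats.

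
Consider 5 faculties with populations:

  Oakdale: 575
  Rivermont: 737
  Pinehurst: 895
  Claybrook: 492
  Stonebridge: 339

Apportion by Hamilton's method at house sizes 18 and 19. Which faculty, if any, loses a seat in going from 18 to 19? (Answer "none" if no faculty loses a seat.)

At 18 seats: Oakdale 4, Rivermont 4, Pinehurst 5, Claybrook 3, Stonebridge 2.
At 19 seats: Oakdale 3, Rivermont 5, Pinehurst 6, Claybrook 3, Stonebridge 2.
Oakdale drops from 4 to 3.

Oakdale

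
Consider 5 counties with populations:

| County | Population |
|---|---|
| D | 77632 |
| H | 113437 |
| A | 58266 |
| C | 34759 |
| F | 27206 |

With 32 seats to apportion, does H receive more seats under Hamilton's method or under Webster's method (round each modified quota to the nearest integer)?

Hamilton

Hamilton: D 8, H 12, A 6, C 3, F 3.
Webster: D 8, H 11, A 6, C 4, F 3.
H gets 12 under Hamilton and 11 under Webster.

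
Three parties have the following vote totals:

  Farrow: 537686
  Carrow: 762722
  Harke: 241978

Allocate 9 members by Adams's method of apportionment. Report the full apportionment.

Standard divisor 1542386/9 ≈ 171376.222; standard quotas: Farrow 3.137, Carrow 4.451, Harke 1.412.
Rounding up gives 4, 5, 2 = 11 seats, so the divisor must be adjusted.
With modified divisor 216300: modified quotas Farrow 2.486, Carrow 3.526, Harke 1.119.
Rounding up: Farrow 3, Carrow 4, Harke 2 (total 9).

Farrow: 3; Carrow: 4; Harke: 2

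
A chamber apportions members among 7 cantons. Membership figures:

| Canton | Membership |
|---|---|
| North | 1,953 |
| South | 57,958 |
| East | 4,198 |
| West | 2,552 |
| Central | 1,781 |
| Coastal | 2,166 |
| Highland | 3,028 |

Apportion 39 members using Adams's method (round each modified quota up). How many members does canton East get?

3

Standard divisor 73636/39 ≈ 1888.103; standard quotas: North 1.034, South 30.696, East 2.223, West 1.352, Central 0.943, Coastal 1.147, Highland 1.604.
Rounding up gives 2, 31, 3, 2, 1, 2, 2 = 43 seats, so the divisor must be adjusted.
With modified divisor 2075.74: modified quotas North 0.941, South 27.922, East 2.022, West 1.229, Central 0.858, Coastal 1.043, Highland 1.459.
Rounding up: North 1, South 28, East 3, West 2, Central 1, Coastal 2, Highland 2 (total 39).
East receives 3.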